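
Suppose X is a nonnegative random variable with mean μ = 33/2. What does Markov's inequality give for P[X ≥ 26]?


μ = E[X] = 33/2, a = 26.
Markov: P[X ≥ 26] ≤ μ/a = (33/2)/26 = 33/52.
Numerically: ≈ 0.6346.
(Since a = 26 > μ = 16.5000, the bound 33/52 is < 1 and informative.)

P[X ≥ 26] ≤ 33/52 ≈ 0.6346.


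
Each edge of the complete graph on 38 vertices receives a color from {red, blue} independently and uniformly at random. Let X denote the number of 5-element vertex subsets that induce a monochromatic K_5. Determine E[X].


Let X = Σ_S X_S over the C(38, 5) = 501942 subsets S of size 5, where X_S = 1 if the K_5 on S is monochromatic.
For a fixed S, the K_5 on S has C(5, 2) = 10 edges. P[all 10 edges red] = (1/2)^10, and likewise for blue, so P[monochromatic] = 2·(1/2)^10 = 2^{1 − 10} = 1/512.
By linearity: E[X] = C(38, 5) · 2^{1 − 10} = 501942 · 1/512 = 250971/256.
Numerically: E[X] ≈ 980.3555.

E[X] = C(38,5)·2^(1−C(5,2)) = 250971/256 ≈ 980.3555.


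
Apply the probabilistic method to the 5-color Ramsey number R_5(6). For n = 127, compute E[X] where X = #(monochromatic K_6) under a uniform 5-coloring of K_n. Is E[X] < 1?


E[X] = C(127, 6) · 5^{1 − 15} = 5169379425 · 5^{−14} = 5169379425/6103515625.
As a reduced fraction: E[X] = 206775177/244140625 ≈ 0.846951.
Is E[X] < 1? YES.
Since E[X] < 1, there exists a 5-coloring of K_{127} with no monochromatic K_6; hence R_5(6) > 127.

E[X] = 206775177/244140625 ≈ 0.846951; E[X] < 1, so R_5(6) > 127.


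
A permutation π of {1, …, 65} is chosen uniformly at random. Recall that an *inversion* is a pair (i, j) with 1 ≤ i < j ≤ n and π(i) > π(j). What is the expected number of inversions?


Write X = Σ X_I over the C(65, 2) = 2080 pairs i < j, with X_I the indicator of one inversion.
There are 2080 indicators.
For each fixed pair i < j, the values π(i) and π(j) are two distinct elements of {1, …, 65} in uniformly random order; by symmetry P[π(i) > π(j)] = 1/2.
By linearity: E[X] = 2080 · (1/2) = C(65, 2) · (1/2) = 2080/2 = 1040 ≈ 1040.00000.

E[X] = 1040 = 1040.00000.


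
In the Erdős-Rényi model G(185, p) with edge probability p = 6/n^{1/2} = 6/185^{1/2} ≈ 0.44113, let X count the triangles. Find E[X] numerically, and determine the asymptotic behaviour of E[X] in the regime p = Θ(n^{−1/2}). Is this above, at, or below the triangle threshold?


Number of potential triangles: C(185, 3) = 1038220.
Each occurs with probability p³ ≈ (0.44113)³ ≈ 8.5841275e-02.
By linearity: E[X] = C(185, 3)·p³ ≈ 1038220 · 8.5841275e-02 ≈ 89122.12832.
Since α = 1/2 < 1, p = c/n^{1/2} ≫ 1/n is above the triangle threshold p ~ 1/n. Asymptotically E[X] ~ (c³/6)·n^{3(1−α)} = (6³/6)·n^{1.5} → ∞; triangles are abundant w.h.p.

E[X] ≈ 89122.12832; in regime p = Θ(1/n^{1/2}) E[X] diverges (above the triangle threshold p ~ 1/n).


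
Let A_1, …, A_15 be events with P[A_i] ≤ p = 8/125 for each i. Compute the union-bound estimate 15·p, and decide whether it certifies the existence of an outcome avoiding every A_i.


Union bound: P[∪_{i=1}^{15} A_i] ≤ Σ_i P[A_i] ≤ 15·p = 15·(8/125) = 24/25.
Numerically: 24/25 ≈ 0.9600.
Is 24/25 < 1? YES.
Since P[∪ A_i] ≤ 24/25 < 1, the complement has P[∩ A_i^c] ≥ 1 − 24/25 = 1/25 > 0, so some outcome avoids every A_i.

15·p = 24/25 ≈ 0.9600; existence CERTIFIED by the union bound.


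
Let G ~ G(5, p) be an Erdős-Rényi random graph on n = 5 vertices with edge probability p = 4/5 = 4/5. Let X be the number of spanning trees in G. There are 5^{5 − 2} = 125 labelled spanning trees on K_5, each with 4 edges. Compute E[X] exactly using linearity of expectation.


K_5 has 5^{5 − 2} = 125 labelled spanning trees.
For each such spanning tree H, let X_H = 1 if all 4 edges of H are present in G. Then P[X_H = 1] = p^{4} = (4/5)^{4} = 256/625.
By linearity: E[X] = Σ_H E[X_H] = 125 · p^{4} = 125 · 256/625 = 256/5.
Numerically: E[X] ≈ 51.2.

E[X] = 125 · (4/5)^{4} = 256/5 ≈ 51.2.


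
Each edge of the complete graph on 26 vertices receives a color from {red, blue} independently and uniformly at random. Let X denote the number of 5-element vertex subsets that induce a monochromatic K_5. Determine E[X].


Let X = Σ_S X_S over the C(26, 5) = 65780 subsets S of size 5, where X_S = 1 if the K_5 on S is monochromatic.
For a fixed S, the K_5 on S has C(5, 2) = 10 edges. P[all 10 edges red] = (1/2)^10, and likewise for blue, so P[monochromatic] = 2·(1/2)^10 = 2^{1 − 10} = 1/512.
By linearity of expectation: E[X] = C(26, 5) · 2^{1 − 10} = 65780 · 1/512 = 16445/128.
Numerically: E[X] ≈ 128.4766.

E[X] = C(26,5)·2^(1−C(5,2)) = 16445/128 ≈ 128.4766.


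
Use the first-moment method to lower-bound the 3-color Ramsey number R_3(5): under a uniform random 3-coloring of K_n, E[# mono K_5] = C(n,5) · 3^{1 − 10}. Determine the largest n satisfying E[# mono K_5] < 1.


We need C(n, 5) · 3^{1 − 10} < 1, i.e. C(n, 5) < 3^{10 − 1} = 19683.
Check values of n near the boundary:
  n = 15: C(15, 5) = 3003; 3003 < 19683? YES
  n = 16: C(16, 5) = 4368; 4368 < 19683? YES
  n = 17: C(17, 5) = 6188; 6188 < 19683? YES
  n = 18: C(18, 5) = 8568; 8568 < 19683? YES
  n = 19: C(19, 5) = 11628; 11628 < 19683? YES
  n = 20: C(20, 5) = 15504; 15504 < 19683? YES
  n = 21: C(21, 5) = 20349; 20349 < 19683? NO
  n = 22: C(22, 5) = 26334; 26334 < 19683? NO
  n = 23: C(23, 5) = 33649; 33649 < 19683? NO
The largest n with C(n, 5) < 19683 is n = 20 (where E[X] = 5168/6561 ≈ 0.788). Hence R_3(5) > 20, i.e. R_3(5) ≥ 21.

Largest n = 20; hence R_3(5) > 20.


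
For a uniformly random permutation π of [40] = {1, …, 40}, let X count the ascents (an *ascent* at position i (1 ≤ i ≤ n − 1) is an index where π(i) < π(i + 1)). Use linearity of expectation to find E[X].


Write X = Σ X_I over i = 1, …, 39, with X_I the indicator of one ascent.
There are 39 indicators.
For each fixed i, the pair (π(i), π(i+1)) is a uniformly random ordered pair of distinct values from {1, …, 40}; by symmetry P[π(i) < π(i+1)] = 1/2.
By linearity: E[X] = 39 · (1/2) = (40 − 1) · (1/2) = 39/2 ≈ 19.500000.

E[X] = 39/2 = 19.500000.


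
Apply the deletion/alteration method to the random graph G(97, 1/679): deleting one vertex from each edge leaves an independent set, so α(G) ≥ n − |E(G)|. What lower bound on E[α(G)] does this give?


E[|E(G)|] = C(97, 2)·p = 4656 · (1/679) = 48/7.
E[α(G)] ≥ n − E[|E(G)|] = 97 − 48/7 = 631/7.
Numerically: ≈ 90.14286.
(This is only a lower bound; the true E[α(G)] may be larger.)

E[α(G)] ≥ 631/7 ≈ 90.14286.


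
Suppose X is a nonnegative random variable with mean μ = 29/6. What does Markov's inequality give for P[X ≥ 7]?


μ = E[X] = 29/6, a = 7.
Markov: P[X ≥ 7] ≤ μ/a = (29/6)/7 = 29/42.
Numerically: ≈ 0.69048.
(Since a = 7 > μ = 4.83333, the bound 29/42 is < 1 and informative.)

P[X ≥ 7] ≤ 29/42 ≈ 0.69048.


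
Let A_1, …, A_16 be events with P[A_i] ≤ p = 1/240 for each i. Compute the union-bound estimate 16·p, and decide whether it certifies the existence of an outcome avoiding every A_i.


Union bound: P[∪_{i=1}^{16} A_i] ≤ Σ_i P[A_i] ≤ 16·p = 16·(1/240) = 1/15.
Numerically: 1/15 ≈ 0.0667.
Is 1/15 < 1? YES.
Since P[∪ A_i] ≤ 1/15 < 1, the complement has P[∩ A_i^c] ≥ 1 − 1/15 = 14/15 > 0, so some outcome avoids every A_i.

16·p = 1/15 ≈ 0.0667; existence CERTIFIED by the union bound.


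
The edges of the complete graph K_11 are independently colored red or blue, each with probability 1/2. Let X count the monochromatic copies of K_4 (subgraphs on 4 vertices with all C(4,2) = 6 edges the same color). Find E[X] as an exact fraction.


Let X = Σ_S X_S over the C(11, 4) = 330 subsets S of size 4, where X_S = 1 if the K_4 on S is monochromatic.
For a fixed S, the K_4 on S has C(4, 2) = 6 edges. P[all 6 edges red] = (1/2)^6, and likewise for blue, so P[monochromatic] = 2·(1/2)^6 = 2^{1 − 6} = 1/32.
By linearity: E[X] = C(11, 4) · 2^{1 − 6} = 330 · 1/32 = 165/16.
Numerically: E[X] ≈ 10.312.

E[X] = C(11,4)·2^(1−C(4,2)) = 165/16 ≈ 10.312.


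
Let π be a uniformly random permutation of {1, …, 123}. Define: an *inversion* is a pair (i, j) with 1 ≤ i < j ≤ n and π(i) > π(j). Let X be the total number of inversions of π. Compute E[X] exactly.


Write X = Σ X_I over the C(123, 2) = 7503 pairs i < j, with X_I the indicator of one inversion.
There are 7503 indicators.
For each fixed pair i < j, the values π(i) and π(j) are two distinct elements of {1, …, 123} in uniformly random order; by symmetry P[π(i) > π(j)] = 1/2.
By linearity: E[X] = 7503 · (1/2) = C(123, 2) · (1/2) = 7503/2 = 7503/2 ≈ 3751.500.

E[X] = 7503/2 = 3751.500.


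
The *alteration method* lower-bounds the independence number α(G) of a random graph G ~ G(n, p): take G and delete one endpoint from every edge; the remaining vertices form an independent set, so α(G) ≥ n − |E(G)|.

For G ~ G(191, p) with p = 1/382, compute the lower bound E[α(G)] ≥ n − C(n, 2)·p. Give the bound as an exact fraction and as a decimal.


E[|E(G)|] = C(191, 2)·p = 18145 · (1/382) = 95/2.
E[α(G)] ≥ n − E[|E(G)|] = 191 − 95/2 = 287/2.
Numerically: ≈ 143.500000.
(This is only a lower bound; the true E[α(G)] may be larger.)

E[α(G)] ≥ 287/2 ≈ 143.500000.


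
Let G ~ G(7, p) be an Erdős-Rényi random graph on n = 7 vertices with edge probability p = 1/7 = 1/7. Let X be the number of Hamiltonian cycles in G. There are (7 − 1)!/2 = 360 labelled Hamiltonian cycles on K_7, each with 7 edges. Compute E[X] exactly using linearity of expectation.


K_7 has (7 − 1)!/2 = 360 labelled Hamiltonian cycles.
For each such Hamiltonian cycle H, let X_H = 1 if all 7 edges of H are present in G. Then P[X_H = 1] = p^{7} = (1/7)^{7} = 1/823543.
By linearity: E[X] = Σ_H E[X_H] = 360 · p^{7} = 360 · 1/823543 = 360/823543.
Numerically: E[X] ≈ 0.000437136.

E[X] = 360 · (1/7)^{7} = 360/823543 ≈ 0.000437136.


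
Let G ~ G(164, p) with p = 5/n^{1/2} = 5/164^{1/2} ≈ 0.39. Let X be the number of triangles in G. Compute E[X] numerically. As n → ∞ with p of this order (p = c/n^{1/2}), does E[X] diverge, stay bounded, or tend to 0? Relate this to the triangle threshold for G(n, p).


Number of potential triangles: C(164, 3) = 721764.
Each occurs with probability p³ ≈ (0.39)³ ≈ 5.95174e-02.
By linearity: E[X] = C(164, 3)·p³ ≈ 721764 · 5.95174e-02 ≈ 42957.545.
Since α = 1/2 < 1, p = c/n^{1/2} ≫ 1/n is above the triangle threshold p ~ 1/n. Asymptotically E[X] ~ (c³/6)·n^{3(1−α)} = (5³/6)·n^{1.5} → ∞; triangles are abundant w.h.p.

E[X] ≈ 42957.545; in regime p = Θ(1/n^{1/2}) E[X] diverges (above the triangle threshold p ~ 1/n).


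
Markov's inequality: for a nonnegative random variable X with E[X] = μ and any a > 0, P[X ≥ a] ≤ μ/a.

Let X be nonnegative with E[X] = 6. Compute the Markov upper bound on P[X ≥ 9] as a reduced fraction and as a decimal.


μ = E[X] = 6, a = 9.
Markov: P[X ≥ 9] ≤ μ/a = (6)/9 = 2/3.
Numerically: ≈ 0.666667.
(Since a = 9 > μ = 6.000000, the bound 2/3 is < 1 and informative.)

P[X ≥ 9] ≤ 2/3 ≈ 0.666667.


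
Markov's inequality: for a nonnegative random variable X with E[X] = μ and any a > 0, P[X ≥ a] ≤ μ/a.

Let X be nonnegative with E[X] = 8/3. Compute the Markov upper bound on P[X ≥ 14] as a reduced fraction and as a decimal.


μ = E[X] = 8/3, a = 14.
Markov: P[X ≥ 14] ≤ μ/a = (8/3)/14 = 4/21.
Numerically: ≈ 0.19048.
(Since a = 14 > μ = 2.66667, the bound 4/21 is < 1 and informative.)

P[X ≥ 14] ≤ 4/21 ≈ 0.19048.


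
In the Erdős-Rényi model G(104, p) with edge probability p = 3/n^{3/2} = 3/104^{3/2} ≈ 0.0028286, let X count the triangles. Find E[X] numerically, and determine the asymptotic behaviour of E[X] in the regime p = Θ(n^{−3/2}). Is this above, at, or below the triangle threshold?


Number of potential triangles: C(104, 3) = 182104.
Each occurs with probability p³ ≈ (0.0028286)³ ≈ 2.26315207e-08.
By linearity: E[X] = C(104, 3)·p³ ≈ 182104 · 2.26315207e-08 ≈ 0.004121.
Since α = 3/2 > 1, p = c/n^{3/2} = o(1/n) is below the triangle threshold p ~ 1/n. Asymptotically E[X] ~ (c³/6)·n^{3(1−α)} = (3³/6)·n^{-1.5} → 0, so by Markov's inequality G has no triangles w.h.p.

E[X] ≈ 0.004121; in regime p = Θ(1/n^{3/2}) E[X] tends to 0 (below the triangle threshold p ~ 1/n).


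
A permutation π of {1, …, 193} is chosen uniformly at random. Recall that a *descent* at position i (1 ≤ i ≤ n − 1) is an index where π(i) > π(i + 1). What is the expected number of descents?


Write X = Σ X_I over i = 1, …, 192, with X_I the indicator of one descent.
There are 192 indicators.
For each fixed i, the pair (π(i), π(i+1)) is a uniformly random ordered pair of distinct values from {1, …, 193}; by symmetry P[π(i) > π(i+1)] = 1/2.
By linearity: E[X] = 192 · (1/2) = (193 − 1) · (1/2) = 96 ≈ 96.0000.

E[X] = 96 = 96.0000.


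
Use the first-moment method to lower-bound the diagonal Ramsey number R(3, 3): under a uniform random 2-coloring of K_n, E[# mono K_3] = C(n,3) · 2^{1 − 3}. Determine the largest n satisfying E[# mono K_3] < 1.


We need C(n, 3) · 2^{1 − 3} < 1, i.e. C(n, 3) < 2^{3 − 1} = 4.
Check values of n near the boundary:
  n = 3: C(3, 3) = 1; 1 < 4? YES
  n = 4: C(4, 3) = 4; 4 < 4? NO
  n = 5: C(5, 3) = 10; 10 < 4? NO
  n = 6: C(6, 3) = 20; 20 < 4? NO
The largest n with C(n, 3) < 4 is n = 3 (where E[X] = 1/4 ≈ 0.2500). Hence R(3, 3) > 3, i.e. R(3, 3) ≥ 4.

Largest n = 3; hence R(3, 3) > 3.


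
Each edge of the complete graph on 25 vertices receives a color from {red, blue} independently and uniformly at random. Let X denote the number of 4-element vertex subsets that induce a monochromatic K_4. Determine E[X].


Let X = Σ_S X_S over the C(25, 4) = 12650 subsets S of size 4, where X_S = 1 if the K_4 on S is monochromatic.
For a fixed S, the K_4 on S has C(4, 2) = 6 edges. P[all 6 edges red] = (1/2)^6, and likewise for blue, so P[monochromatic] = 2·(1/2)^6 = 2^{1 − 6} = 1/32.
Summing: E[X] = C(25, 4) · 2^{1 − 6} = 12650 · 1/32 = 6325/16.
Numerically: E[X] ≈ 395.31250.

E[X] = C(25,4)·2^(1−C(4,2)) = 6325/16 ≈ 395.31250.


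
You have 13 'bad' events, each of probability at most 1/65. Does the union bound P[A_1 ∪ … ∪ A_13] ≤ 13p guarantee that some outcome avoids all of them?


Union bound: P[∪_{i=1}^{13} A_i] ≤ Σ_i P[A_i] ≤ 13·p = 13·(1/65) = 1/5.
Numerically: 1/5 ≈ 0.20000.
Is 1/5 < 1? YES.
Since P[∪ A_i] ≤ 1/5 < 1, the complement has P[∩ A_i^c] ≥ 1 − 1/5 = 4/5 > 0, so some outcome avoids every A_i.

13·p = 1/5 ≈ 0.20000; existence CERTIFIED by the union bound.


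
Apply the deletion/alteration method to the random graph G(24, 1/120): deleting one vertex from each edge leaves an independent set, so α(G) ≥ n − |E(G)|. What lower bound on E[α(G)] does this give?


E[|E(G)|] = C(24, 2)·p = 276 · (1/120) = 23/10.
E[α(G)] ≥ n − E[|E(G)|] = 24 − 23/10 = 217/10.
Numerically: ≈ 21.700000.
(This is only a lower bound; the true E[α(G)] may be larger.)

E[α(G)] ≥ 217/10 ≈ 21.700000.


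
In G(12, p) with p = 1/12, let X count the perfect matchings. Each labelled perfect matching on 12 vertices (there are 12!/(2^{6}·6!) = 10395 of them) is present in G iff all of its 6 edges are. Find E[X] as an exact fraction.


K_12 has 12!/(2^{6}·6!) = 10395 labelled perfect matchings.
For each such perfect matching H, let X_H = 1 if all 6 edges of H are present in G. Then P[X_H = 1] = p^{6} = (1/12)^{6} = 1/2985984.
Summing the indicators: E[X] = Σ_H E[X_H] = 10395 · p^{6} = 10395 · 1/2985984 = 385/110592.
Numerically: E[X] ≈ 0.00348126.

E[X] = 10395 · (1/12)^{6} = 385/110592 ≈ 0.00348126.


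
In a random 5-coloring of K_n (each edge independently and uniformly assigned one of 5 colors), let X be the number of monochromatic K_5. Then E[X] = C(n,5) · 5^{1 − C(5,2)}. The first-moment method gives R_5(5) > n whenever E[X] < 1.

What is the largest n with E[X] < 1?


We need C(n, 5) · 5^{1 − 10} < 1, i.e. C(n, 5) < 5^{10 − 1} = 1953125.
Check values of n near the boundary:
  n = 46: C(46, 5) = 1370754; 1370754 < 1953125? YES
  n = 47: C(47, 5) = 1533939; 1533939 < 1953125? YES
  n = 48: C(48, 5) = 1712304; 1712304 < 1953125? YES
  n = 49: C(49, 5) = 1906884; 1906884 < 1953125? YES
  n = 50: C(50, 5) = 2118760; 2118760 < 1953125? NO
The largest n with C(n, 5) < 1953125 is n = 49 (where E[X] = 1906884/1953125 ≈ 0.976). Hence R_5(5) > 49, i.e. R_5(5) ≥ 50.

Largest n = 49; hence R_5(5) > 49.


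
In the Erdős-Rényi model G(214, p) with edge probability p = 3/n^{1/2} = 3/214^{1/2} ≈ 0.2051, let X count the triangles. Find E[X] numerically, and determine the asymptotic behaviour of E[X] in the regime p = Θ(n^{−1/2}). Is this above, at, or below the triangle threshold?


Number of potential triangles: C(214, 3) = 1610564.
Each occurs with probability p³ ≈ (0.2051)³ ≈ 8.624682e-03.
By linearity: E[X] = C(214, 3)·p³ ≈ 1610564 · 8.624682e-03 ≈ 13890.6028.
Since α = 1/2 < 1, p = c/n^{1/2} ≫ 1/n is above the triangle threshold p ~ 1/n. Asymptotically E[X] ~ (c³/6)·n^{3(1−α)} = (3³/6)·n^{1.5} → ∞; triangles are abundant w.h.p.

E[X] ≈ 13890.6028; in regime p = Θ(1/n^{1/2}) E[X] diverges (above the triangle threshold p ~ 1/n).


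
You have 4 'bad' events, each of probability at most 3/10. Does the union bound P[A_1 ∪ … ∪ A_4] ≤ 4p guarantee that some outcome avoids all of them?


Union bound: P[∪_{i=1}^{4} A_i] ≤ Σ_i P[A_i] ≤ 4·p = 4·(3/10) = 6/5.
Numerically: 6/5 ≈ 1.200000.
Is 6/5 < 1? NO.
Since the bound 6/5 is ≥ 1, the union bound is uninformative here; it does NOT by itself certify existence.

4·p = 6/5 ≈ 1.200000; existence NOT certified by the union bound.


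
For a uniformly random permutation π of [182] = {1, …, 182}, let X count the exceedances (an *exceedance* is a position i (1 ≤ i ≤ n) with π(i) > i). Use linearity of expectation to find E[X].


Write X = Σ_{i=1}^{182} X_i, where X_i = 1_{π(i) > i}.
For each fixed i, π(i) is uniform over {1, …, 182} (marginal of a uniform permutation), so P[π(i) > i] = (n − i)/n. Summing: Σ_{i=1}^{182} (n − i)/n = (0 + 1 + … + 181)/182 = 182(182 − 1)/(2·182) = (182 − 1)/2.
Hence E[X] = Σ_{i=1}^{182} (182 − i)/182 = 181/2 ≈ 90.5000.

E[X] = 181/2 = 90.5000.


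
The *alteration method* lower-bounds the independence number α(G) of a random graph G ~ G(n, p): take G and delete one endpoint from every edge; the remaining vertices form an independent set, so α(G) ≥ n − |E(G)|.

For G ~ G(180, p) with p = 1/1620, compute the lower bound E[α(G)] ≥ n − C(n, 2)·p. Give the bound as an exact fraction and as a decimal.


E[|E(G)|] = C(180, 2)·p = 16110 · (1/1620) = 179/18.
E[α(G)] ≥ n − E[|E(G)|] = 180 − 179/18 = 3061/18.
Numerically: ≈ 170.056.
(This is only a lower bound; the true E[α(G)] may be larger.)

E[α(G)] ≥ 3061/18 ≈ 170.056.


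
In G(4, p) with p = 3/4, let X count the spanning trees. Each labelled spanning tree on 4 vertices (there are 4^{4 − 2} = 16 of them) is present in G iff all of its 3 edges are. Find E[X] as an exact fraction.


K_4 has 4^{4 − 2} = 16 labelled spanning trees.
For each such spanning tree H, let X_H = 1 if all 3 edges of H are present in G. Then P[X_H = 1] = p^{3} = (3/4)^{3} = 27/64.
By linearity: E[X] = Σ_H E[X_H] = 16 · p^{3} = 16 · 27/64 = 27/4.
Numerically: E[X] ≈ 6.75.

E[X] = 16 · (3/4)^{3} = 27/4 ≈ 6.75.


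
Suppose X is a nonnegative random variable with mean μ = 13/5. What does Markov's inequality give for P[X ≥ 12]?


μ = E[X] = 13/5, a = 12.
Markov: P[X ≥ 12] ≤ μ/a = (13/5)/12 = 13/60.
Numerically: ≈ 0.2167.
(Since a = 12 > μ = 2.6000, the bound 13/60 is < 1 and informative.)

P[X ≥ 12] ≤ 13/60 ≈ 0.2167.


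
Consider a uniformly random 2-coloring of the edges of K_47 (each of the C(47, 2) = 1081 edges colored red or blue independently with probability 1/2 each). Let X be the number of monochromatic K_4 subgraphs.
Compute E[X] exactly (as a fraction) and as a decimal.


Let X = Σ_S X_S over the C(47, 4) = 178365 subsets S of size 4, where X_S = 1 if the K_4 on S is monochromatic.
For a fixed S, the K_4 on S has C(4, 2) = 6 edges. P[all 6 edges red] = (1/2)^6, and likewise for blue, so P[monochromatic] = 2·(1/2)^6 = 2^{1 − 6} = 1/32.
By linearity of expectation: E[X] = C(47, 4) · 2^{1 − 6} = 178365 · 1/32 = 178365/32.
Numerically: E[X] ≈ 5573.906.

E[X] = C(47,4)·2^(1−C(4,2)) = 178365/32 ≈ 5573.906.


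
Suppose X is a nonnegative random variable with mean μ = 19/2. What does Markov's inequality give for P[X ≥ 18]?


μ = E[X] = 19/2, a = 18.
Markov: P[X ≥ 18] ≤ μ/a = (19/2)/18 = 19/36.
Numerically: ≈ 0.52778.
(Since a = 18 > μ = 9.50000, the bound 19/36 is < 1 and informative.)

P[X ≥ 18] ≤ 19/36 ≈ 0.52778.


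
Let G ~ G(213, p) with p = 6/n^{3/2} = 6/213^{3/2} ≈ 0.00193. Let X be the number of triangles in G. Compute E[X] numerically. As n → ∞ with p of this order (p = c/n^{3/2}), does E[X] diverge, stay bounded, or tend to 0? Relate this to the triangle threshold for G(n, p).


Number of potential triangles: C(213, 3) = 1587986.
Each occurs with probability p³ ≈ (0.00193)³ ≈ 7.19028e-09.
By linearity: E[X] = C(213, 3)·p³ ≈ 1587986 · 7.19028e-09 ≈ 0.011.
Since α = 3/2 > 1, p = c/n^{3/2} = o(1/n) is below the triangle threshold p ~ 1/n. Asymptotically E[X] ~ (c³/6)·n^{3(1−α)} = (6³/6)·n^{-1.5} → 0, so by Markov's inequality G has no triangles w.h.p.

E[X] ≈ 0.011; in regime p = Θ(1/n^{3/2}) E[X] tends to 0 (below the triangle threshold p ~ 1/n).


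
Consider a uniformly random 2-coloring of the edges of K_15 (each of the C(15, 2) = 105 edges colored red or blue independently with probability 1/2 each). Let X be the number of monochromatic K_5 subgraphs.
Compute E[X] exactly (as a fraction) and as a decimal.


Let X = Σ_S X_S over the C(15, 5) = 3003 subsets S of size 5, where X_S = 1 if the K_5 on S is monochromatic.
For a fixed S, the K_5 on S has C(5, 2) = 10 edges. P[all 10 edges red] = (1/2)^10, and likewise for blue, so P[monochromatic] = 2·(1/2)^10 = 2^{1 − 10} = 1/512.
By linearity: E[X] = C(15, 5) · 2^{1 − 10} = 3003 · 1/512 = 3003/512.
Numerically: E[X] ≈ 5.865234.

E[X] = C(15,5)·2^(1−C(5,2)) = 3003/512 ≈ 5.865234.


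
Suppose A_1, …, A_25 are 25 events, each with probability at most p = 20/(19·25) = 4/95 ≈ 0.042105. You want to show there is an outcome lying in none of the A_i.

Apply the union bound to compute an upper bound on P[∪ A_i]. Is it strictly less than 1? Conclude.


Union bound: P[∪_{i=1}^{25} A_i] ≤ Σ_i P[A_i] ≤ 25·p = 25·(4/95) = 20/19.
Numerically: 20/19 ≈ 1.052632.
Is 20/19 < 1? NO.
Since the bound 20/19 is ≥ 1, the union bound is uninformative here; it does NOT by itself certify existence.

25·p = 20/19 ≈ 1.052632; existence NOT certified by the union bound.


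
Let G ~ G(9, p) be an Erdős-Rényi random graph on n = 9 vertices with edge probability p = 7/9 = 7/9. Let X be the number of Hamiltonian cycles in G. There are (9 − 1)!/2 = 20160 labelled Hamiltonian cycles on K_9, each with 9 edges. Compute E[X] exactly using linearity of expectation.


K_9 has (9 − 1)!/2 = 20160 labelled Hamiltonian cycles.
For each such Hamiltonian cycle H, let X_H = 1 if all 9 edges of H are present in G. Then P[X_H = 1] = p^{9} = (7/9)^{9} = 40353607/387420489.
By linearity of expectation: E[X] = Σ_H E[X_H] = 20160 · p^{9} = 20160 · 40353607/387420489 = 90392079680/43046721.
Numerically: E[X] ≈ 2.1e+03.

E[X] = 20160 · (7/9)^{9} = 90392079680/43046721 ≈ 2.1e+03.


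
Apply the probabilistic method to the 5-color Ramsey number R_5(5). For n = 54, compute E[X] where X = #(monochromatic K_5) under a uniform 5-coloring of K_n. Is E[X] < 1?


E[X] = C(54, 5) · 5^{1 − 10} = 3162510 · 5^{−9} = 3162510/1953125.
As a reduced fraction: E[X] = 632502/390625 ≈ 1.6192.
Is E[X] < 1? NO.
Since E[X] ≥ 1, the first-moment bound is inconclusive at n = 54; it does NOT by itself certify R_5(5) > 54.

E[X] = 632502/390625 ≈ 1.6192; E[X] ≥ 1; first-moment method inconclusive here.


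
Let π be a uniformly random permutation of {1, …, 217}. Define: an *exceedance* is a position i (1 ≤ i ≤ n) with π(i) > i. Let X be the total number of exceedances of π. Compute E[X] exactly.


Write X = Σ_{i=1}^{217} X_i, where X_i = 1_{π(i) > i}.
For each fixed i, π(i) is uniform over {1, …, 217} (marginal of a uniform permutation), so P[π(i) > i] = (n − i)/n. Summing: Σ_{i=1}^{217} (n − i)/n = (0 + 1 + … + 216)/217 = 217(217 − 1)/(2·217) = (217 − 1)/2.
Hence E[X] = Σ_{i=1}^{217} (217 − i)/217 = 108 ≈ 108.000.

E[X] = 108 = 108.000.


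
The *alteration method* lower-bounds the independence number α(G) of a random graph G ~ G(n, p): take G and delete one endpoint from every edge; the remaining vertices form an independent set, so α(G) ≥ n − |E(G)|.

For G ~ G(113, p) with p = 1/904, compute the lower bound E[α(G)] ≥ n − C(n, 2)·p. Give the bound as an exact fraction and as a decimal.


E[|E(G)|] = C(113, 2)·p = 6328 · (1/904) = 7.
E[α(G)] ≥ n − E[|E(G)|] = 113 − 7 = 106.
Numerically: ≈ 106.000000.
(This is only a lower bound; the true E[α(G)] may be larger.)

E[α(G)] ≥ 106 ≈ 106.000000.


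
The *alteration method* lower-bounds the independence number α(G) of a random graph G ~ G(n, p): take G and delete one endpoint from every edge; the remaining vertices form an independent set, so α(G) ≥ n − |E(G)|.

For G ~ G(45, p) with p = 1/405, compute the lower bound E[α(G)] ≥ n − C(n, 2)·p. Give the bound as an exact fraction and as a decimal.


E[|E(G)|] = C(45, 2)·p = 990 · (1/405) = 22/9.
E[α(G)] ≥ n − E[|E(G)|] = 45 − 22/9 = 383/9.
Numerically: ≈ 42.556.
(This is only a lower bound; the true E[α(G)] may be larger.)

E[α(G)] ≥ 383/9 ≈ 42.556.


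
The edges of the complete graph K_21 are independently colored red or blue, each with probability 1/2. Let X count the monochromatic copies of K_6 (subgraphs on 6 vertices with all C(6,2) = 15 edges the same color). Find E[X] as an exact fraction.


Let X = Σ_S X_S over the C(21, 6) = 54264 subsets S of size 6, where X_S = 1 if the K_6 on S is monochromatic.
For a fixed S, the K_6 on S has C(6, 2) = 15 edges. P[all 15 edges red] = (1/2)^15, and likewise for blue, so P[monochromatic] = 2·(1/2)^15 = 2^{1 − 15} = 1/16384.
By linearity: E[X] = C(21, 6) · 2^{1 − 15} = 54264 · 1/16384 = 6783/2048.
Numerically: E[X] ≈ 3.3120.

E[X] = C(21,6)·2^(1−C(6,2)) = 6783/2048 ≈ 3.3120.


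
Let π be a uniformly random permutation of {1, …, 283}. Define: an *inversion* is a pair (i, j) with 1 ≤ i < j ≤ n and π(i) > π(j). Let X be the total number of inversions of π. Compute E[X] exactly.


Write X = Σ X_I over the C(283, 2) = 39903 pairs i < j, with X_I the indicator of one inversion.
There are 39903 indicators.
For each fixed pair i < j, the values π(i) and π(j) are two distinct elements of {1, …, 283} in uniformly random order; by symmetry P[π(i) > π(j)] = 1/2.
By linearity: E[X] = 39903 · (1/2) = C(283, 2) · (1/2) = 39903/2 = 39903/2 ≈ 19951.50000.

E[X] = 39903/2 = 19951.50000.


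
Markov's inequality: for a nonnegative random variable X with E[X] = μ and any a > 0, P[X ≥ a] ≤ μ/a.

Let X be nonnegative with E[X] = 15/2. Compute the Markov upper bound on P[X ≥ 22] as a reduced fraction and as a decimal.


μ = E[X] = 15/2, a = 22.
Markov: P[X ≥ 22] ≤ μ/a = (15/2)/22 = 15/44.
Numerically: ≈ 0.34091.
(Since a = 22 > μ = 7.50000, the bound 15/44 is < 1 and informative.)

P[X ≥ 22] ≤ 15/44 ≈ 0.34091.


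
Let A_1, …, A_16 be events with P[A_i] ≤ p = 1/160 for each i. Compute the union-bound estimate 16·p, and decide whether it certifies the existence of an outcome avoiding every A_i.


Union bound: P[∪_{i=1}^{16} A_i] ≤ Σ_i P[A_i] ≤ 16·p = 16·(1/160) = 1/10.
Numerically: 1/10 ≈ 0.1000000.
Is 1/10 < 1? YES.
Since P[∪ A_i] ≤ 1/10 < 1, the complement has P[∩ A_i^c] ≥ 1 − 1/10 = 9/10 > 0, so some outcome avoids every A_i.

16·p = 1/10 ≈ 0.1000000; existence CERTIFIED by the union bound.


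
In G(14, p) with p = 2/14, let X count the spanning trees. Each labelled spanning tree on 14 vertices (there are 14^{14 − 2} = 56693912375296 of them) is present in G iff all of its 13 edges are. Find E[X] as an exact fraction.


K_14 has 14^{14 − 2} = 56693912375296 labelled spanning trees.
For each such spanning tree H, let X_H = 1 if all 13 edges of H are present in G. Then P[X_H = 1] = p^{13} = (1/7)^{13} = 1/96889010407.
By linearity: E[X] = Σ_H E[X_H] = 56693912375296 · p^{13} = 56693912375296 · 1/96889010407 = 4096/7.
Numerically: E[X] ≈ 585.1.

E[X] = 56693912375296 · (1/7)^{13} = 4096/7 ≈ 585.1.


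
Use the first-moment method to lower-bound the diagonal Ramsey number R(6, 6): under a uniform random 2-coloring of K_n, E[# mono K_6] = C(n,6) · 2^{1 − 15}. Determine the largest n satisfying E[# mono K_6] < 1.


We need C(n, 6) · 2^{1 − 15} < 1, i.e. C(n, 6) < 2^{15 − 1} = 16384.
Check values of n near the boundary:
  n = 16: C(16, 6) = 8008; 8008 < 16384? YES
  n = 17: C(17, 6) = 12376; 12376 < 16384? YES
  n = 18: C(18, 6) = 18564; 18564 < 16384? NO
  n = 19: C(19, 6) = 27132; 27132 < 16384? NO
  n = 20: C(20, 6) = 38760; 38760 < 16384? NO
The largest n with C(n, 6) < 16384 is n = 17 (where E[X] = 1547/2048 ≈ 0.7553711). Hence R(6, 6) > 17, i.e. R(6, 6) ≥ 18.

Largest n = 17; hence R(6, 6) > 17.


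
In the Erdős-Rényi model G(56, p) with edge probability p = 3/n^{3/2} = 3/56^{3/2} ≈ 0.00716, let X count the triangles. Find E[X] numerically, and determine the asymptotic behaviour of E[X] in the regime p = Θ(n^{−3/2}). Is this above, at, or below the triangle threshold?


Number of potential triangles: C(56, 3) = 27720.
Each occurs with probability p³ ≈ (0.00716)³ ≈ 3.66875e-07.
By linearity: E[X] = C(56, 3)·p³ ≈ 27720 · 3.66875e-07 ≈ 0.010.
Since α = 3/2 > 1, p = c/n^{3/2} = o(1/n) is below the triangle threshold p ~ 1/n. Asymptotically E[X] ~ (c³/6)·n^{3(1−α)} = (3³/6)·n^{-1.5} → 0, so by Markov's inequality G has no triangles w.h.p.

E[X] ≈ 0.010; in regime p = Θ(1/n^{3/2}) E[X] tends to 0 (below the triangle threshold p ~ 1/n).


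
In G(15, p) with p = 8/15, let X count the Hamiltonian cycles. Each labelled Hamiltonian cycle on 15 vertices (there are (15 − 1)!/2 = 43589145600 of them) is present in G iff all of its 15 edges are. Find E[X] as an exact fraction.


K_15 has (15 − 1)!/2 = 43589145600 labelled Hamiltonian cycles.
For each such Hamiltonian cycle H, let X_H = 1 if all 15 edges of H are present in G. Then P[X_H = 1] = p^{15} = (8/15)^{15} = 35184372088832/437893890380859375.
Summing the indicators: E[X] = Σ_H E[X_H] = 43589145600 · p^{15} = 43589145600 · 35184372088832/437893890380859375 = 252453780711880523776/72081298828125.
Numerically: E[X] ≈ 3.5023e+06.

E[X] = 43589145600 · (8/15)^{15} = 252453780711880523776/72081298828125 ≈ 3.5023e+06.


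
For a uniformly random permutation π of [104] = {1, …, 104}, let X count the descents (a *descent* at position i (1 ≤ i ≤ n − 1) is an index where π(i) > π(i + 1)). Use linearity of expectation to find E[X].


Write X = Σ X_I over i = 1, …, 103, with X_I the indicator of one descent.
There are 103 indicators.
For each fixed i, the pair (π(i), π(i+1)) is a uniformly random ordered pair of distinct values from {1, …, 104}; by symmetry P[π(i) > π(i+1)] = 1/2.
By linearity: E[X] = 103 · (1/2) = (104 − 1) · (1/2) = 103/2 ≈ 51.500.

E[X] = 103/2 = 51.500.


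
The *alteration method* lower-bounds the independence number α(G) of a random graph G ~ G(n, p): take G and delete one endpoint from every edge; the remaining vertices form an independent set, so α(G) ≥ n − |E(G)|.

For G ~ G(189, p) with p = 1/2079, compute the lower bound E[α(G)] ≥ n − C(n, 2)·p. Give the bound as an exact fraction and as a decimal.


E[|E(G)|] = C(189, 2)·p = 17766 · (1/2079) = 94/11.
E[α(G)] ≥ n − E[|E(G)|] = 189 − 94/11 = 1985/11.
Numerically: ≈ 180.45455.
(This is only a lower bound; the true E[α(G)] may be larger.)

E[α(G)] ≥ 1985/11 ≈ 180.45455.


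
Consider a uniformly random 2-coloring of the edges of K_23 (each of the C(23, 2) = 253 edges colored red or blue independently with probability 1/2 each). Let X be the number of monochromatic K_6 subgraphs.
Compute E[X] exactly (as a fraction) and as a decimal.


Let X = Σ_S X_S over the C(23, 6) = 100947 subsets S of size 6, where X_S = 1 if the K_6 on S is monochromatic.
For a fixed S, the K_6 on S has C(6, 2) = 15 edges. P[all 15 edges red] = (1/2)^15, and likewise for blue, so P[monochromatic] = 2·(1/2)^15 = 2^{1 − 15} = 1/16384.
By linearity: E[X] = C(23, 6) · 2^{1 − 15} = 100947 · 1/16384 = 100947/16384.
Numerically: E[X] ≈ 6.1613.

E[X] = C(23,6)·2^(1−C(6,2)) = 100947/16384 ≈ 6.1613.


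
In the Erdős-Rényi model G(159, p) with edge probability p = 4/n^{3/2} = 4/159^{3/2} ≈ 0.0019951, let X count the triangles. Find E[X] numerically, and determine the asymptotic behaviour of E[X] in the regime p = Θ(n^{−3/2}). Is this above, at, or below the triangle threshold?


Number of potential triangles: C(159, 3) = 657359.
Each occurs with probability p³ ≈ (0.0019951)³ ≈ 7.94132399e-09.
By linearity: E[X] = C(159, 3)·p³ ≈ 657359 · 7.94132399e-09 ≈ 0.005220.
Since α = 3/2 > 1, p = c/n^{3/2} = o(1/n) is below the triangle threshold p ~ 1/n. Asymptotically E[X] ~ (c³/6)·n^{3(1−α)} = (4³/6)·n^{-1.5} → 0, so by Markov's inequality G has no triangles w.h.p.

E[X] ≈ 0.005220; in regime p = Θ(1/n^{3/2}) E[X] tends to 0 (below the triangle threshold p ~ 1/n).


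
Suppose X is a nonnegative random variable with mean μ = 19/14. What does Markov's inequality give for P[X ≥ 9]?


μ = E[X] = 19/14, a = 9.
Markov: P[X ≥ 9] ≤ μ/a = (19/14)/9 = 19/126.
Numerically: ≈ 0.15079.
(Since a = 9 > μ = 1.35714, the bound 19/126 is < 1 and informative.)

P[X ≥ 9] ≤ 19/126 ≈ 0.15079.


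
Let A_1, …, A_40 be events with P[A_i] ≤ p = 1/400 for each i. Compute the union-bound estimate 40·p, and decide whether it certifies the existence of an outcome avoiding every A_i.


Union bound: P[∪_{i=1}^{40} A_i] ≤ Σ_i P[A_i] ≤ 40·p = 40·(1/400) = 1/10.
Numerically: 1/10 ≈ 0.1000.
Is 1/10 < 1? YES.
Since P[∪ A_i] ≤ 1/10 < 1, the complement has P[∩ A_i^c] ≥ 1 − 1/10 = 9/10 > 0, so some outcome avoids every A_i.

40·p = 1/10 ≈ 0.1000; existence CERTIFIED by the union bound.


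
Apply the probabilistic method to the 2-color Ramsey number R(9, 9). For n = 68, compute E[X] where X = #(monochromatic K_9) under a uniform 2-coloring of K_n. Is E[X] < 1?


E[X] = C(68, 9) · 2^{1 − 36} = 49280065120 · 2^{−35} = 49280065120/34359738368.
As a reduced fraction: E[X] = 1540002035/1073741824 ≈ 1.434239.
Is E[X] < 1? NO.
Since E[X] ≥ 1, the first-moment bound is inconclusive at n = 68; it does NOT by itself certify R(9, 9) > 68.

E[X] = 1540002035/1073741824 ≈ 1.434239; E[X] ≥ 1; first-moment method inconclusive here.


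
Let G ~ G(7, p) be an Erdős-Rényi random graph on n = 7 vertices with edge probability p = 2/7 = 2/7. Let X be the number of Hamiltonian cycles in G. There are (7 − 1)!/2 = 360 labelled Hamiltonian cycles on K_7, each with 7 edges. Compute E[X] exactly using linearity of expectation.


K_7 has (7 − 1)!/2 = 360 labelled Hamiltonian cycles.
For each such Hamiltonian cycle H, let X_H = 1 if all 7 edges of H are present in G. Then P[X_H = 1] = p^{7} = (2/7)^{7} = 128/823543.
Summing the indicators: E[X] = Σ_H E[X_H] = 360 · p^{7} = 360 · 128/823543 = 46080/823543.
Numerically: E[X] ≈ 0.05595.

E[X] = 360 · (2/7)^{7} = 46080/823543 ≈ 0.05595.


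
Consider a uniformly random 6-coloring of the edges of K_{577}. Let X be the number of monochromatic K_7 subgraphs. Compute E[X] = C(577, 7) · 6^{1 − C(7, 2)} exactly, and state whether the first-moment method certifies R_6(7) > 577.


E[X] = C(577, 7) · 6^{1 − 21} = 4073186129881440 · 6^{−20} = 4073186129881440/3656158440062976.
As a reduced fraction: E[X] = 42429022186265/38084983750656 ≈ 1.114062.
Is E[X] < 1? NO.
Since E[X] ≥ 1, the first-moment bound is inconclusive at n = 577; it does NOT by itself certify R_6(7) > 577.

E[X] = 42429022186265/38084983750656 ≈ 1.114062; E[X] ≥ 1; first-moment method inconclusive here.


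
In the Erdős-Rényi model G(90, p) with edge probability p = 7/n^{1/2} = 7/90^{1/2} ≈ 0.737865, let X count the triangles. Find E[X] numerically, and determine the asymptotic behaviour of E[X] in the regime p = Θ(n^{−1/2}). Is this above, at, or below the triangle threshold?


Number of potential triangles: C(90, 3) = 117480.
Each occurs with probability p³ ≈ (0.737865)³ ≈ 4.01726384e-01.
By linearity: E[X] = C(90, 3)·p³ ≈ 117480 · 4.01726384e-01 ≈ 47194.815620.
Since α = 1/2 < 1, p = c/n^{1/2} ≫ 1/n is above the triangle threshold p ~ 1/n. Asymptotically E[X] ~ (c³/6)·n^{3(1−α)} = (7³/6)·n^{1.5} → ∞; triangles are abundant w.h.p.

E[X] ≈ 47194.815620; in regime p = Θ(1/n^{1/2}) E[X] diverges (above the triangle threshold p ~ 1/n).


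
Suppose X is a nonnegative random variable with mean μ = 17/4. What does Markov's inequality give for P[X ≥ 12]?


μ = E[X] = 17/4, a = 12.
Markov: P[X ≥ 12] ≤ μ/a = (17/4)/12 = 17/48.
Numerically: ≈ 0.3542.
(Since a = 12 > μ = 4.2500, the bound 17/48 is < 1 and informative.)

P[X ≥ 12] ≤ 17/48 ≈ 0.3542.


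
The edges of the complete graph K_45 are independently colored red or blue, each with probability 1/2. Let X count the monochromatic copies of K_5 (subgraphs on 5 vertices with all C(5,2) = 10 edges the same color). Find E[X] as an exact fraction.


Let X = Σ_S X_S over the C(45, 5) = 1221759 subsets S of size 5, where X_S = 1 if the K_5 on S is monochromatic.
For a fixed S, the K_5 on S has C(5, 2) = 10 edges. P[all 10 edges red] = (1/2)^10, and likewise for blue, so P[monochromatic] = 2·(1/2)^10 = 2^{1 − 10} = 1/512.
Summing: E[X] = C(45, 5) · 2^{1 − 10} = 1221759 · 1/512 = 1221759/512.
Numerically: E[X] ≈ 2386.24805.

E[X] = C(45,5)·2^(1−C(5,2)) = 1221759/512 ≈ 2386.24805.


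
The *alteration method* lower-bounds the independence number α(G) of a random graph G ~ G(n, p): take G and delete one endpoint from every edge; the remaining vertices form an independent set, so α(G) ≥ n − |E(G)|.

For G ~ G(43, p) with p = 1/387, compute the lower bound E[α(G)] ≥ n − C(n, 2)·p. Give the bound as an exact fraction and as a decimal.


E[|E(G)|] = C(43, 2)·p = 903 · (1/387) = 7/3.
E[α(G)] ≥ n − E[|E(G)|] = 43 − 7/3 = 122/3.
Numerically: ≈ 40.667.
(This is only a lower bound; the true E[α(G)] may be larger.)

E[α(G)] ≥ 122/3 ≈ 40.667.


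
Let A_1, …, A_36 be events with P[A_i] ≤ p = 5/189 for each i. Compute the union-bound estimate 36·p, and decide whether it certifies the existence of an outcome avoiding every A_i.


Union bound: P[∪_{i=1}^{36} A_i] ≤ Σ_i P[A_i] ≤ 36·p = 36·(5/189) = 20/21.
Numerically: 20/21 ≈ 0.9523810.
Is 20/21 < 1? YES.
Since P[∪ A_i] ≤ 20/21 < 1, the complement has P[∩ A_i^c] ≥ 1 − 20/21 = 1/21 > 0, so some outcome avoids every A_i.

36·p = 20/21 ≈ 0.9523810; existence CERTIFIED by the union bound.


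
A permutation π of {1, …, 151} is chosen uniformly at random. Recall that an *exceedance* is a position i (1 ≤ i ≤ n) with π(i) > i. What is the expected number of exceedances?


Write X = Σ_{i=1}^{151} X_i, where X_i = 1_{π(i) > i}.
For each fixed i, π(i) is uniform over {1, …, 151} (marginal of a uniform permutation), so P[π(i) > i] = (n − i)/n. Summing: Σ_{i=1}^{151} (n − i)/n = (0 + 1 + … + 150)/151 = 151(151 − 1)/(2·151) = (151 − 1)/2.
Hence E[X] = Σ_{i=1}^{151} (151 − i)/151 = 75 ≈ 75.000.

E[X] = 75 = 75.000.
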